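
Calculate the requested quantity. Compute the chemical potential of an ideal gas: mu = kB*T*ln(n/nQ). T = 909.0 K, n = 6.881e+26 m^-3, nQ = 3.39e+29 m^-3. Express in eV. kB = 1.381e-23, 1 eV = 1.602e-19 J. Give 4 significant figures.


Step 1: n/nQ = 6.881e+26/3.39e+29 = 0.00203
Step 2: ln(n/nQ) = -6.2
Step 3: mu = kB*T*ln(n/nQ) = 1.255e-20*-6.2 = -7.783e-20 J
Step 4: Convert to eV: -7.783e-20/1.602e-19 = -0.4858 eV

-0.4858


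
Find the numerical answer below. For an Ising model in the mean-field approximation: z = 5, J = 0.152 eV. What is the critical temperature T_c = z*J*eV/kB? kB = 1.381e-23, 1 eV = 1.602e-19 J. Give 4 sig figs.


Step 1: z*J = 5*0.152 = 0.76 eV
Step 2: Convert to Joules: 0.76*1.602e-19 = 1.218e-19 J
Step 3: T_c = 1.218e-19 / 1.381e-23 = 8816 K

8816


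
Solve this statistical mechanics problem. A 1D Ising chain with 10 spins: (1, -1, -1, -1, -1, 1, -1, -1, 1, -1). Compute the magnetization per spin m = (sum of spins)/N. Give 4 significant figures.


Step 1: Count up spins (+1): 3, down spins (-1): 7
Step 2: Total magnetization M = 3 - 7 = -4
Step 3: m = M/N = -4/10 = -0.4

-0.4


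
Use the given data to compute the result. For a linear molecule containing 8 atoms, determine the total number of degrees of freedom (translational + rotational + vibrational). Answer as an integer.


Step 1: Translational DOF = 3
Step 2: Rotational DOF (linear) = 2
Step 3: Vibrational DOF = 3*8 - 5 = 19
Step 4: Total = 3 + 2 + 19 = 24

24


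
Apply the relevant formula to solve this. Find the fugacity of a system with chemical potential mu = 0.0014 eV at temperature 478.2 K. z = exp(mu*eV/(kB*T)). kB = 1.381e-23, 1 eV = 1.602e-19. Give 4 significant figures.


Step 1: Convert mu to Joules: 0.0014*1.602e-19 = 2.243e-22 J
Step 2: kB*T = 1.381e-23*478.2 = 6.604e-21 J
Step 3: mu/(kB*T) = 0.03396
Step 4: z = exp(0.03396) = 1.035

1.035


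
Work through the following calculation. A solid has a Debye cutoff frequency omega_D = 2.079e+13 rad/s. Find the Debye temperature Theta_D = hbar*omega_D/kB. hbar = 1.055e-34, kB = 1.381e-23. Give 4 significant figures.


Step 1: hbar*omega_D = 1.055e-34 * 2.079e+13 = 2.193e-21 J
Step 2: Theta_D = 2.193e-21 / 1.381e-23
Step 3: Theta_D = 158.8 K

158.8


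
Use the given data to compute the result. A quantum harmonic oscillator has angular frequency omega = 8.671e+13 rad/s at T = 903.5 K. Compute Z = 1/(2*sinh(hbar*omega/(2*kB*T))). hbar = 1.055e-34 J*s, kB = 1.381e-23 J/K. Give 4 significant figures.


Step 1: Compute x = hbar*omega/(kB*T) = 1.055e-34*8.671e+13/(1.381e-23*903.5) = 0.7332
Step 2: x/2 = 0.3666
Step 3: sinh(x/2) = 0.3748
Step 4: Z = 1/(2*0.3748) = 1.334

1.334


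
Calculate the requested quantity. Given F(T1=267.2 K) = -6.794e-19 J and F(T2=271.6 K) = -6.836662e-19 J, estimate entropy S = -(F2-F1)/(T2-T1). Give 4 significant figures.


Step 1: dF = F2 - F1 = -6.836662e-19 - (-6.794e-19) = -4.2662e-21 J
Step 2: dT = T2 - T1 = 271.6 - 267.2 = 4.4 K
Step 3: S = -dF/dT = -(-4.2662e-21)/4.4 = 9.696e-22 J/K

9.696e-22


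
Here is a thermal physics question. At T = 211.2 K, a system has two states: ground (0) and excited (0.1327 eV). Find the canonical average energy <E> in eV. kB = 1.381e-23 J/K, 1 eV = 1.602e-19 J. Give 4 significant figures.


Step 1: beta*E = 0.1327*1.602e-19/(1.381e-23*211.2) = 7.289
Step 2: exp(-beta*E) = 0.0006833
Step 3: <E> = 0.1327*0.0006833/(1+0.0006833) = 9.061e-05 eV

9.061e-05


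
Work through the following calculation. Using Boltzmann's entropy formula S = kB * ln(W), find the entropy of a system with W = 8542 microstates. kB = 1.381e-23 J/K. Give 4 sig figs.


Step 1: ln(W) = ln(8542) = 9.053
Step 2: S = kB * ln(W) = 1.381e-23 * 9.053
Step 3: S = 1.25e-22 J/K

1.25e-22


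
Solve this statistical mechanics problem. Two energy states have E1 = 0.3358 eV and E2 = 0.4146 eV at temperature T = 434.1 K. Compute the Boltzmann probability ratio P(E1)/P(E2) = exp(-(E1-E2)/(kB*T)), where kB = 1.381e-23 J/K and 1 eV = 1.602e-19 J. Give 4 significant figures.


Step 1: Compute energy difference dE = E1 - E2 = 0.3358 - 0.4146 = -0.0788 eV
Step 2: Convert to Joules: dE_J = -0.0788 * 1.602e-19 = -1.262e-20 J
Step 3: Compute exponent = -dE_J / (kB * T) = -(-1.262e-20) / (1.381e-23 * 434.1) = 2.106
Step 4: P(E1)/P(E2) = exp(2.106) = 8.213

8.213


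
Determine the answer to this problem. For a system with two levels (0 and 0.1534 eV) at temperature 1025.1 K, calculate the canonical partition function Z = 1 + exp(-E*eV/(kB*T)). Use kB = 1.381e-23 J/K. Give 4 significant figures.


Step 1: Compute beta*E = E*eV/(kB*T) = 0.1534*1.602e-19/(1.381e-23*1025.1) = 1.736
Step 2: exp(-beta*E) = exp(-1.736) = 0.1762
Step 3: Z = 1 + 0.1762 = 1.176

1.176


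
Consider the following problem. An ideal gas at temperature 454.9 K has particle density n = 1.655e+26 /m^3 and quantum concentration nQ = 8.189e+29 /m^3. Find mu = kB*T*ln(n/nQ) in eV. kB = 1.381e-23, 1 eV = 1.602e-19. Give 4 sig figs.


Step 1: n/nQ = 1.655e+26/8.189e+29 = 0.0002021
Step 2: ln(n/nQ) = -8.507
Step 3: mu = kB*T*ln(n/nQ) = 6.282e-21*-8.507 = -5.344e-20 J
Step 4: Convert to eV: -5.344e-20/1.602e-19 = -0.3336 eV

-0.3336


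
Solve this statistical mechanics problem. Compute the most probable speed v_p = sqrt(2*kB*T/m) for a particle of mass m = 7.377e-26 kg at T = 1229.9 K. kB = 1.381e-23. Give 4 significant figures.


Step 1: Numerator = 2*kB*T = 2*1.381e-23*1229.9 = 3.397e-20
Step 2: Ratio = 3.397e-20 / 7.377e-26 = 4.605e+05
Step 3: v_p = sqrt(4.605e+05) = 678.6 m/s

678.6


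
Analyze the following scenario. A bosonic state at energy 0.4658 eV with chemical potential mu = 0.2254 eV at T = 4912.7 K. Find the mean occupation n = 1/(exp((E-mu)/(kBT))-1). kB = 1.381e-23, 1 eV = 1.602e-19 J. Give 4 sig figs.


Step 1: (E - mu) = 0.2404 eV
Step 2: x = (E-mu)*eV/(kB*T) = 0.2404*1.602e-19/(1.381e-23*4912.7) = 0.5677
Step 3: exp(x) = 1.764
Step 4: n = 1/(exp(x)-1) = 1.309

1.309


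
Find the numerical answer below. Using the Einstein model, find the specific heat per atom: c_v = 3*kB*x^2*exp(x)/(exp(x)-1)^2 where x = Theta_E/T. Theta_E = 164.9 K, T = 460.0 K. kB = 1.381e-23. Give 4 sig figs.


Step 1: x = Theta_E/T = 164.9/460.0 = 0.3585
Step 2: x^2 = 0.1285
Step 3: exp(x) = 1.431
Step 4: c_v = 3*1.381e-23*0.1285*1.431/(1.431-1)^2 = 4.099e-23

4.099e-23


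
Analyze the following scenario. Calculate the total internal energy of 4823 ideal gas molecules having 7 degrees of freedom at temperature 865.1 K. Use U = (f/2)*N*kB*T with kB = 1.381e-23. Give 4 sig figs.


Step 1: f/2 = 7/2 = 3.5
Step 2: N*kB*T = 4823*1.381e-23*865.1 = 5.762e-17
Step 3: U = 3.5 * 5.762e-17 = 2.017e-16 J

2.017e-16


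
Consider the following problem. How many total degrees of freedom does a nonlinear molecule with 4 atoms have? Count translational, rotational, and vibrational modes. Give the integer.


Step 1: Translational DOF = 3
Step 2: Rotational DOF (nonlinear) = 3
Step 3: Vibrational DOF = 3*4 - 6 = 6
Step 4: Total = 3 + 3 + 6 = 12

12


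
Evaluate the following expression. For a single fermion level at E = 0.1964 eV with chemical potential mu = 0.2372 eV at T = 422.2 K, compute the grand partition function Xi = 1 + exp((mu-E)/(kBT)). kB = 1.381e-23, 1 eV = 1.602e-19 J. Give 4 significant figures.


Step 1: (mu - E) = 0.2372 - 0.1964 = 0.0408 eV
Step 2: x = (mu-E)*eV/(kB*T) = 0.0408*1.602e-19/(1.381e-23*422.2) = 1.121
Step 3: exp(x) = 3.068
Step 4: Xi = 1 + 3.068 = 4.068

4.068


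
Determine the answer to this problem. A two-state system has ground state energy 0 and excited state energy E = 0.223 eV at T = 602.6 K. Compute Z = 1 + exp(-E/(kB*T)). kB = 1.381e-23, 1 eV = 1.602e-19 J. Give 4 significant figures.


Step 1: Compute beta*E = E*eV/(kB*T) = 0.223*1.602e-19/(1.381e-23*602.6) = 4.293
Step 2: exp(-beta*E) = exp(-4.293) = 0.01367
Step 3: Z = 1 + 0.01367 = 1.014

1.014


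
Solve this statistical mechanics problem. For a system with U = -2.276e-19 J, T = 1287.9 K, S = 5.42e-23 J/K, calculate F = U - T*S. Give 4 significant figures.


Step 1: T*S = 1287.9 * 5.42e-23 = 6.98e-20 J
Step 2: F = U - T*S = -2.276e-19 - 6.98e-20
Step 3: F = -2.974e-19 J

-2.974e-19


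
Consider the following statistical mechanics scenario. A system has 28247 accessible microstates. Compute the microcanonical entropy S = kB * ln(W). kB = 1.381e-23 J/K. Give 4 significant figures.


Step 1: ln(W) = ln(28247) = 10.25
Step 2: S = kB * ln(W) = 1.381e-23 * 10.25
Step 3: S = 1.415e-22 J/K

1.415e-22


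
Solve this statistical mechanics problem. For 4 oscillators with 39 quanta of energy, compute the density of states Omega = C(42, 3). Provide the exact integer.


Step 1: Use binomial coefficient C(42, 3)
Step 2: Numerator = 42! / 39!
Step 3: Denominator = 3!
Step 4: Omega = 11480

11480


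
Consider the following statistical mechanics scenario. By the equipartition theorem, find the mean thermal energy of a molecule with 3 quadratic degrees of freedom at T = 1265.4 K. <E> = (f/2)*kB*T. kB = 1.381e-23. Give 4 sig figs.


Step 1: f/2 = 3/2 = 1.5
Step 2: kB*T = 1.381e-23 * 1265.4 = 1.748e-20
Step 3: <E> = 1.5 * 1.748e-20 = 2.621e-20 J

2.621e-20


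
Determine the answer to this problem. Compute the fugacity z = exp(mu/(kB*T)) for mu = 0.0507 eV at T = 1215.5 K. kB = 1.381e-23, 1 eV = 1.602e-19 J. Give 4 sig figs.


Step 1: Convert mu to Joules: 0.0507*1.602e-19 = 8.122e-21 J
Step 2: kB*T = 1.381e-23*1215.5 = 1.679e-20 J
Step 3: mu/(kB*T) = 0.4839
Step 4: z = exp(0.4839) = 1.622

1.622


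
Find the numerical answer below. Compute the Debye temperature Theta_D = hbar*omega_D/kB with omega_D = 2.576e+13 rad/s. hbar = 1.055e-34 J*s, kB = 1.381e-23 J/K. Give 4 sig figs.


Step 1: hbar*omega_D = 1.055e-34 * 2.576e+13 = 2.718e-21 J
Step 2: Theta_D = 2.718e-21 / 1.381e-23
Step 3: Theta_D = 196.8 K

196.8


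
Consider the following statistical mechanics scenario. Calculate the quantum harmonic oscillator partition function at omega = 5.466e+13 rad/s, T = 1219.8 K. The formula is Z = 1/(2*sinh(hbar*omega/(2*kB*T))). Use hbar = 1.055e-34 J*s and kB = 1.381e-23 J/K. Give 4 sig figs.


Step 1: Compute x = hbar*omega/(kB*T) = 1.055e-34*5.466e+13/(1.381e-23*1219.8) = 0.3423
Step 2: x/2 = 0.1712
Step 3: sinh(x/2) = 0.172
Step 4: Z = 1/(2*0.172) = 2.907

2.907


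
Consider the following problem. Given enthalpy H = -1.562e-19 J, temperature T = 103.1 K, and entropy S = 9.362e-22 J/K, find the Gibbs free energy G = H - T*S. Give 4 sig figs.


Step 1: T*S = 103.1 * 9.362e-22 = 9.652e-20 J
Step 2: G = H - T*S = -1.562e-19 - 9.652e-20
Step 3: G = -2.527e-19 J

-2.527e-19


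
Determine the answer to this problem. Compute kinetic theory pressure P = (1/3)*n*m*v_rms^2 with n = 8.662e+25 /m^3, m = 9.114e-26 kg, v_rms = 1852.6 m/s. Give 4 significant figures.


Step 1: v_rms^2 = 1852.6^2 = 3.432e+06
Step 2: n*m = 8.662e+25*9.114e-26 = 7.895
Step 3: P = (1/3)*7.895*3.432e+06 = 9.032e+06 Pa

9.032e+06


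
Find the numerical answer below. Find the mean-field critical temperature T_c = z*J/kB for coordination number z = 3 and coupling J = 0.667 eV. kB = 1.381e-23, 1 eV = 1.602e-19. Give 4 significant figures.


Step 1: z*J = 3*0.667 = 2.001 eV
Step 2: Convert to Joules: 2.001*1.602e-19 = 3.206e-19 J
Step 3: T_c = 3.206e-19 / 1.381e-23 = 2.321e+04 K

2.321e+04


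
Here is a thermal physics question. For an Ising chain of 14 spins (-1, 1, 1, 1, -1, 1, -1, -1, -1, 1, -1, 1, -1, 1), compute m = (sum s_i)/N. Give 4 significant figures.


Step 1: Count up spins (+1): 7, down spins (-1): 7
Step 2: Total magnetization M = 7 - 7 = 0
Step 3: m = M/N = 0/14 = 0

0


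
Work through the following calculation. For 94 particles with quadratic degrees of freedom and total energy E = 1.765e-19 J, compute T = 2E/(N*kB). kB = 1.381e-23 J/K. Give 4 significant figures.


Step 1: Numerator = 2*E = 2*1.765e-19 = 3.53e-19 J
Step 2: Denominator = N*kB = 94*1.381e-23 = 1.298e-21
Step 3: T = 3.53e-19 / 1.298e-21 = 271.9 K

271.9


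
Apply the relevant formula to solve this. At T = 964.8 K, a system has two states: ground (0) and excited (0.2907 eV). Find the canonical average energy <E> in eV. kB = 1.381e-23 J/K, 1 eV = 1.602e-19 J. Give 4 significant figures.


Step 1: beta*E = 0.2907*1.602e-19/(1.381e-23*964.8) = 3.495
Step 2: exp(-beta*E) = 0.03034
Step 3: <E> = 0.2907*0.03034/(1+0.03034) = 0.008561 eV

0.008561


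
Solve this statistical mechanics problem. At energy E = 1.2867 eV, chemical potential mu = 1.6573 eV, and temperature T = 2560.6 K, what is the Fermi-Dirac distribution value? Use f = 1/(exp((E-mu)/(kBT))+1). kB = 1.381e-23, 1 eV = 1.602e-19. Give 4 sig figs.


Step 1: (E - mu) = 1.2867 - 1.6573 = -0.3706 eV
Step 2: Convert: (E-mu)*eV = -5.937e-20 J
Step 3: x = (E-mu)*eV/(kB*T) = -1.679
Step 4: f = 1/(exp(-1.679)+1) = 0.8428

0.8428


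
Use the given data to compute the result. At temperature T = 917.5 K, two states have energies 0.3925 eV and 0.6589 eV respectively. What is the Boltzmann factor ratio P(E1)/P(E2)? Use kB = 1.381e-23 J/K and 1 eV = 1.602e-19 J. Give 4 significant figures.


Step 1: Compute energy difference dE = E1 - E2 = 0.3925 - 0.6589 = -0.2664 eV
Step 2: Convert to Joules: dE_J = -0.2664 * 1.602e-19 = -4.268e-20 J
Step 3: Compute exponent = -dE_J / (kB * T) = -(-4.268e-20) / (1.381e-23 * 917.5) = 3.368
Step 4: P(E1)/P(E2) = exp(3.368) = 29.03

29.03


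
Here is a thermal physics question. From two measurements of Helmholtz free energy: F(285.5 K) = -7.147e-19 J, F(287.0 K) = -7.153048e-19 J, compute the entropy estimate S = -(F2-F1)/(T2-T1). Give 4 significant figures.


Step 1: dF = F2 - F1 = -7.153048e-19 - (-7.147e-19) = -6.048e-22 J
Step 2: dT = T2 - T1 = 287.0 - 285.5 = 1.5 K
Step 3: S = -dF/dT = -(-6.048e-22)/1.5 = 4.032e-22 J/K

4.032e-22


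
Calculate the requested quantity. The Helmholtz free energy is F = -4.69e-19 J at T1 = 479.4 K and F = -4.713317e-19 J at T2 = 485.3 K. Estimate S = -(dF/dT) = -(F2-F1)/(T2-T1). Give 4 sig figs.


Step 1: dF = F2 - F1 = -4.713317e-19 - (-4.69e-19) = -2.3317e-21 J
Step 2: dT = T2 - T1 = 485.3 - 479.4 = 5.9 K
Step 3: S = -dF/dT = -(-2.3317e-21)/5.9 = 3.952e-22 J/K

3.952e-22


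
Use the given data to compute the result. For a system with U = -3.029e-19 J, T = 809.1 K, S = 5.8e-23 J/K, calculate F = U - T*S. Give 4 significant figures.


Step 1: T*S = 809.1 * 5.8e-23 = 4.693e-20 J
Step 2: F = U - T*S = -3.029e-19 - 4.693e-20
Step 3: F = -3.498e-19 J

-3.498e-19


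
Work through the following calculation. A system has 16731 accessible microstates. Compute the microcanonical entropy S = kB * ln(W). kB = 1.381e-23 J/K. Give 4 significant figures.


Step 1: ln(W) = ln(16731) = 9.725
Step 2: S = kB * ln(W) = 1.381e-23 * 9.725
Step 3: S = 1.343e-22 J/K

1.343e-22


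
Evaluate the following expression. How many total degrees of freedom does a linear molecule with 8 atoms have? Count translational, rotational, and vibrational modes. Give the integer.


Step 1: Translational DOF = 3
Step 2: Rotational DOF (linear) = 2
Step 3: Vibrational DOF = 3*8 - 5 = 19
Step 4: Total = 3 + 2 + 19 = 24

24


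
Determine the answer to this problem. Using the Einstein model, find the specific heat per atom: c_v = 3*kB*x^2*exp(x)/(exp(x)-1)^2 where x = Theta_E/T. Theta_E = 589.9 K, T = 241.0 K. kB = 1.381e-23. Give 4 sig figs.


Step 1: x = Theta_E/T = 589.9/241.0 = 2.448
Step 2: x^2 = 5.991
Step 3: exp(x) = 11.56
Step 4: c_v = 3*1.381e-23*5.991*11.56/(11.56-1)^2 = 2.573e-23

2.573e-23


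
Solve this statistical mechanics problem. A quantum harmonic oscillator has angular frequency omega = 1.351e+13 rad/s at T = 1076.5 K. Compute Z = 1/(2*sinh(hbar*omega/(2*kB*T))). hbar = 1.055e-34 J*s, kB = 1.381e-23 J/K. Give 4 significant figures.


Step 1: Compute x = hbar*omega/(kB*T) = 1.055e-34*1.351e+13/(1.381e-23*1076.5) = 0.09587
Step 2: x/2 = 0.04794
Step 3: sinh(x/2) = 0.04796
Step 4: Z = 1/(2*0.04796) = 10.43

10.43


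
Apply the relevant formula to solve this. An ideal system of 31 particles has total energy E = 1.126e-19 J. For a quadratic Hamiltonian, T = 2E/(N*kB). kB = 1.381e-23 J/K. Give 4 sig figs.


Step 1: Numerator = 2*E = 2*1.126e-19 = 2.252e-19 J
Step 2: Denominator = N*kB = 31*1.381e-23 = 4.281e-22
Step 3: T = 2.252e-19 / 4.281e-22 = 526 K

526


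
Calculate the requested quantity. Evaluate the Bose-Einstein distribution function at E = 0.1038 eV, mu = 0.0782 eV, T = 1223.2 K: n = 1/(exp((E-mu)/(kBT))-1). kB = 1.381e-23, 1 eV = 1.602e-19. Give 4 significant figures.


Step 1: (E - mu) = 0.0256 eV
Step 2: x = (E-mu)*eV/(kB*T) = 0.0256*1.602e-19/(1.381e-23*1223.2) = 0.2428
Step 3: exp(x) = 1.275
Step 4: n = 1/(exp(x)-1) = 3.639

3.639


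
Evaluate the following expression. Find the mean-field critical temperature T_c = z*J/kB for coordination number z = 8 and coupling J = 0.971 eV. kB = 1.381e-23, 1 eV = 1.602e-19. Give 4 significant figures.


Step 1: z*J = 8*0.971 = 7.768 eV
Step 2: Convert to Joules: 7.768*1.602e-19 = 1.244e-18 J
Step 3: T_c = 1.244e-18 / 1.381e-23 = 9.011e+04 K

9.011e+04


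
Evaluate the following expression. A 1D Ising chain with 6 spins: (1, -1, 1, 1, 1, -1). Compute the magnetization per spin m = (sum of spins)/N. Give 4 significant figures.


Step 1: Count up spins (+1): 4, down spins (-1): 2
Step 2: Total magnetization M = 4 - 2 = 2
Step 3: m = M/N = 2/6 = 0.3333

0.3333


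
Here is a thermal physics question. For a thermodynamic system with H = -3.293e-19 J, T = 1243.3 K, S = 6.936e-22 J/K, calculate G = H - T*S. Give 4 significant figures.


Step 1: T*S = 1243.3 * 6.936e-22 = 8.624e-19 J
Step 2: G = H - T*S = -3.293e-19 - 8.624e-19
Step 3: G = -1.192e-18 J

-1.192e-18


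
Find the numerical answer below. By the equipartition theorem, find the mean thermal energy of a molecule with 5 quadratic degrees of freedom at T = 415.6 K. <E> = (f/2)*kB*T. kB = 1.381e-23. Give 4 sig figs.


Step 1: f/2 = 5/2 = 2.5
Step 2: kB*T = 1.381e-23 * 415.6 = 5.739e-21
Step 3: <E> = 2.5 * 5.739e-21 = 1.435e-20 J

1.435e-20


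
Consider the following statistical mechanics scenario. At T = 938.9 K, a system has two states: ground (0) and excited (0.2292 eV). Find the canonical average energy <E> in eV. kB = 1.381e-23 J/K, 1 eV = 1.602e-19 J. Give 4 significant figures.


Step 1: beta*E = 0.2292*1.602e-19/(1.381e-23*938.9) = 2.832
Step 2: exp(-beta*E) = 0.05891
Step 3: <E> = 0.2292*0.05891/(1+0.05891) = 0.01275 eV

0.01275


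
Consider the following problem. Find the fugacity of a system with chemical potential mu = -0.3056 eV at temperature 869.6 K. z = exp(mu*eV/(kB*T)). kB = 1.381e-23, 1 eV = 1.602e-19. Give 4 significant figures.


Step 1: Convert mu to Joules: -0.3056*1.602e-19 = -4.896e-20 J
Step 2: kB*T = 1.381e-23*869.6 = 1.201e-20 J
Step 3: mu/(kB*T) = -4.077
Step 4: z = exp(-4.077) = 0.01696

0.01696


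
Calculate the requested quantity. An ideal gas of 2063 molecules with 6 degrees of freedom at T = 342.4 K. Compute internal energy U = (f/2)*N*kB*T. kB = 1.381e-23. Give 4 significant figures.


Step 1: f/2 = 6/2 = 3.0
Step 2: N*kB*T = 2063*1.381e-23*342.4 = 9.755e-18
Step 3: U = 3.0 * 9.755e-18 = 2.926e-17 J

2.926e-17


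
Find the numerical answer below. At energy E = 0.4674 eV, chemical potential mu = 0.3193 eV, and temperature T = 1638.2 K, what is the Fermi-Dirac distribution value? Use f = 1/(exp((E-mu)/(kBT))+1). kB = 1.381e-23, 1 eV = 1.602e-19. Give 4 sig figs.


Step 1: (E - mu) = 0.4674 - 0.3193 = 0.1481 eV
Step 2: Convert: (E-mu)*eV = 2.373e-20 J
Step 3: x = (E-mu)*eV/(kB*T) = 1.049
Step 4: f = 1/(exp(1.049)+1) = 0.2595

0.2595


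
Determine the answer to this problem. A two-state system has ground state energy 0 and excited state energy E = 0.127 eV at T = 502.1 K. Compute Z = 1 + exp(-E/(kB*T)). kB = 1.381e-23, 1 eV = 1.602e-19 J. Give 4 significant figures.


Step 1: Compute beta*E = E*eV/(kB*T) = 0.127*1.602e-19/(1.381e-23*502.1) = 2.934
Step 2: exp(-beta*E) = exp(-2.934) = 0.05318
Step 3: Z = 1 + 0.05318 = 1.053

1.053


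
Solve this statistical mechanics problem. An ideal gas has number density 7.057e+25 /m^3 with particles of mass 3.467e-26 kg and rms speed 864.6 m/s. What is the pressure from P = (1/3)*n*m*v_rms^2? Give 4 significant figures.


Step 1: v_rms^2 = 864.6^2 = 7.475e+05
Step 2: n*m = 7.057e+25*3.467e-26 = 2.447
Step 3: P = (1/3)*2.447*7.475e+05 = 6.097e+05 Pa

6.097e+05


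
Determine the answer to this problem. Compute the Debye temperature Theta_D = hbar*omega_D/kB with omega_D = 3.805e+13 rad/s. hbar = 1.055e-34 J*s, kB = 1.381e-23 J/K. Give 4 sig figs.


Step 1: hbar*omega_D = 1.055e-34 * 3.805e+13 = 4.014e-21 J
Step 2: Theta_D = 4.014e-21 / 1.381e-23
Step 3: Theta_D = 290.7 K

290.7


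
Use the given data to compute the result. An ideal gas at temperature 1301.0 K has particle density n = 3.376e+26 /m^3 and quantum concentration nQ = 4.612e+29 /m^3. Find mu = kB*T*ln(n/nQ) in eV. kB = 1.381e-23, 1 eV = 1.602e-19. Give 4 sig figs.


Step 1: n/nQ = 3.376e+26/4.612e+29 = 0.000732
Step 2: ln(n/nQ) = -7.22
Step 3: mu = kB*T*ln(n/nQ) = 1.797e-20*-7.22 = -1.297e-19 J
Step 4: Convert to eV: -1.297e-19/1.602e-19 = -0.8097 eV

-0.8097


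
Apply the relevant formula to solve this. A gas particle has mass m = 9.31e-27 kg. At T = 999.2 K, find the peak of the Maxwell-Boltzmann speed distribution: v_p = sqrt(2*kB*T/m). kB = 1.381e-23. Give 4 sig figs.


Step 1: Numerator = 2*kB*T = 2*1.381e-23*999.2 = 2.76e-20
Step 2: Ratio = 2.76e-20 / 9.31e-27 = 2.964e+06
Step 3: v_p = sqrt(2.964e+06) = 1722 m/s

1722


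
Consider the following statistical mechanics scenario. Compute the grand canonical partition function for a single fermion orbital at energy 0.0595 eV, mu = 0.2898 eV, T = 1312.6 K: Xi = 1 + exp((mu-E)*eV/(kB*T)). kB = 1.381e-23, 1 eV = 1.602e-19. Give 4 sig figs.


Step 1: (mu - E) = 0.2898 - 0.0595 = 0.2303 eV
Step 2: x = (mu-E)*eV/(kB*T) = 0.2303*1.602e-19/(1.381e-23*1312.6) = 2.035
Step 3: exp(x) = 7.655
Step 4: Xi = 1 + 7.655 = 8.655

8.655


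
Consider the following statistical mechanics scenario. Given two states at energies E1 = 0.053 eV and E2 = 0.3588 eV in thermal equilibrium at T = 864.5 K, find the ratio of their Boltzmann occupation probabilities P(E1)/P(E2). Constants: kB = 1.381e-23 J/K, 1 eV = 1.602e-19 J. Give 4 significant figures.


Step 1: Compute energy difference dE = E1 - E2 = 0.053 - 0.3588 = -0.3058 eV
Step 2: Convert to Joules: dE_J = -0.3058 * 1.602e-19 = -4.899e-20 J
Step 3: Compute exponent = -dE_J / (kB * T) = -(-4.899e-20) / (1.381e-23 * 864.5) = 4.103
Step 4: P(E1)/P(E2) = exp(4.103) = 60.54

60.54


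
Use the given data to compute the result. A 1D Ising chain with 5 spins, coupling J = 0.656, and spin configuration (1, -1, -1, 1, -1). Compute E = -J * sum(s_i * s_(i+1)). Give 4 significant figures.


Step 1: Nearest-neighbor products: -1, 1, -1, -1
Step 2: Sum of products = -2
Step 3: E = -0.656 * -2 = 1.312

1.312


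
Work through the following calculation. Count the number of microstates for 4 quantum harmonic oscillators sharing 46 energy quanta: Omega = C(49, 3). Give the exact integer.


Step 1: Use binomial coefficient C(49, 3)
Step 2: Numerator = 49! / 46!
Step 3: Denominator = 3!
Step 4: Omega = 18424

18424


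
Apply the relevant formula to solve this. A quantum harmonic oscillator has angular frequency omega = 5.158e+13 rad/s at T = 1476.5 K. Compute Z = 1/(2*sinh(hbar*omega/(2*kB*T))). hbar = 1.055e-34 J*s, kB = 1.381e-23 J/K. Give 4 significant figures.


Step 1: Compute x = hbar*omega/(kB*T) = 1.055e-34*5.158e+13/(1.381e-23*1476.5) = 0.2669
Step 2: x/2 = 0.1334
Step 3: sinh(x/2) = 0.1338
Step 4: Z = 1/(2*0.1338) = 3.736

3.736


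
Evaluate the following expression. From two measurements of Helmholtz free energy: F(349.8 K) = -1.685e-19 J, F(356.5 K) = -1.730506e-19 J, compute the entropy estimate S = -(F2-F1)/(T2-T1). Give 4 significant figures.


Step 1: dF = F2 - F1 = -1.730506e-19 - (-1.685e-19) = -4.5506e-21 J
Step 2: dT = T2 - T1 = 356.5 - 349.8 = 6.7 K
Step 3: S = -dF/dT = -(-4.5506e-21)/6.7 = 6.792e-22 J/K

6.792e-22


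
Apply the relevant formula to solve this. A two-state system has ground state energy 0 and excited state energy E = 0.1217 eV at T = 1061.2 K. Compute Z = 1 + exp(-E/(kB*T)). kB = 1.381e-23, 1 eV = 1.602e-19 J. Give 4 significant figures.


Step 1: Compute beta*E = E*eV/(kB*T) = 0.1217*1.602e-19/(1.381e-23*1061.2) = 1.33
Step 2: exp(-beta*E) = exp(-1.33) = 0.2644
Step 3: Z = 1 + 0.2644 = 1.264

1.264


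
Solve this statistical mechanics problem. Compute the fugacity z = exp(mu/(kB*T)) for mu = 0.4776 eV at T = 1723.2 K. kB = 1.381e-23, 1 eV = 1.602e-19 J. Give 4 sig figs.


Step 1: Convert mu to Joules: 0.4776*1.602e-19 = 7.651e-20 J
Step 2: kB*T = 1.381e-23*1723.2 = 2.38e-20 J
Step 3: mu/(kB*T) = 3.215
Step 4: z = exp(3.215) = 24.91

24.91


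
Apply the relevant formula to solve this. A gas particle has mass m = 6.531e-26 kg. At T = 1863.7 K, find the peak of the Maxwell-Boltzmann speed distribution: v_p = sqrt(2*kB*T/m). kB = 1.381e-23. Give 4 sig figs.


Step 1: Numerator = 2*kB*T = 2*1.381e-23*1863.7 = 5.148e-20
Step 2: Ratio = 5.148e-20 / 6.531e-26 = 7.882e+05
Step 3: v_p = sqrt(7.882e+05) = 887.8 m/s

887.8


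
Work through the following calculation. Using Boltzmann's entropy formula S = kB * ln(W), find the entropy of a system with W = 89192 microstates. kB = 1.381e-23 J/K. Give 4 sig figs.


Step 1: ln(W) = ln(89192) = 11.4
Step 2: S = kB * ln(W) = 1.381e-23 * 11.4
Step 3: S = 1.574e-22 J/K

1.574e-22


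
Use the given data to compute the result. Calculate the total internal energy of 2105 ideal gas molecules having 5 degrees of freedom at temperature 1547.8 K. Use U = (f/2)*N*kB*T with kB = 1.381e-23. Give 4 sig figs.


Step 1: f/2 = 5/2 = 2.5
Step 2: N*kB*T = 2105*1.381e-23*1547.8 = 4.499e-17
Step 3: U = 2.5 * 4.499e-17 = 1.125e-16 J

1.125e-16


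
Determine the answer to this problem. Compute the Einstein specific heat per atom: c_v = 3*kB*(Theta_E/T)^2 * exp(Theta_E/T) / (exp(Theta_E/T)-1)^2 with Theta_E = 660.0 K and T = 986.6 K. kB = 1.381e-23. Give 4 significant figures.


Step 1: x = Theta_E/T = 660.0/986.6 = 0.669
Step 2: x^2 = 0.4475
Step 3: exp(x) = 1.952
Step 4: c_v = 3*1.381e-23*0.4475*1.952/(1.952-1)^2 = 3.992e-23

3.992e-23


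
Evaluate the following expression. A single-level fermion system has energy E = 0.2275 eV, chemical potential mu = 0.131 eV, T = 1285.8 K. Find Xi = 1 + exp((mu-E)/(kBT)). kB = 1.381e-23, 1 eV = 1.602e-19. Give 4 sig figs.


Step 1: (mu - E) = 0.131 - 0.2275 = -0.0965 eV
Step 2: x = (mu-E)*eV/(kB*T) = -0.0965*1.602e-19/(1.381e-23*1285.8) = -0.8706
Step 3: exp(x) = 0.4187
Step 4: Xi = 1 + 0.4187 = 1.419

1.419


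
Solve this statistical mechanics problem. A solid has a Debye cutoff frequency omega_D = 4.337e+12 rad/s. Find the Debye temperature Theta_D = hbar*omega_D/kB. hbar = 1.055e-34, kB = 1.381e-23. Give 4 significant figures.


Step 1: hbar*omega_D = 1.055e-34 * 4.337e+12 = 4.576e-22 J
Step 2: Theta_D = 4.576e-22 / 1.381e-23
Step 3: Theta_D = 33.13 K

33.13


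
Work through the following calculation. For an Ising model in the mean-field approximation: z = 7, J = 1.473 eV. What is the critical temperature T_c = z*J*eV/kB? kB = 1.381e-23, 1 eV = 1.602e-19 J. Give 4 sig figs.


Step 1: z*J = 7*1.473 = 10.31 eV
Step 2: Convert to Joules: 10.31*1.602e-19 = 1.652e-18 J
Step 3: T_c = 1.652e-18 / 1.381e-23 = 1.196e+05 K

1.196e+05


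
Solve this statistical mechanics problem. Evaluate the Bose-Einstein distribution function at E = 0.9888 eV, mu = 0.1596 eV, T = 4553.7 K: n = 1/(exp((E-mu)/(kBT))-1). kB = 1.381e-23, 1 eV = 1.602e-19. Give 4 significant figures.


Step 1: (E - mu) = 0.8292 eV
Step 2: x = (E-mu)*eV/(kB*T) = 0.8292*1.602e-19/(1.381e-23*4553.7) = 2.112
Step 3: exp(x) = 8.268
Step 4: n = 1/(exp(x)-1) = 0.1376

0.1376


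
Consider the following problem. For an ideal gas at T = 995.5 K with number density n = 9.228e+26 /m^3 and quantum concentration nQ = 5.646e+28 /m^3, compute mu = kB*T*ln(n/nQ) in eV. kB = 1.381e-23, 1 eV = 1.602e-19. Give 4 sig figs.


Step 1: n/nQ = 9.228e+26/5.646e+28 = 0.01634
Step 2: ln(n/nQ) = -4.114
Step 3: mu = kB*T*ln(n/nQ) = 1.375e-20*-4.114 = -5.656e-20 J
Step 4: Convert to eV: -5.656e-20/1.602e-19 = -0.353 eV

-0.353


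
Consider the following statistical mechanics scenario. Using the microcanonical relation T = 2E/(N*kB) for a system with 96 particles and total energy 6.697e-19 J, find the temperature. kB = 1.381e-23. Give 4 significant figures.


Step 1: Numerator = 2*E = 2*6.697e-19 = 1.339e-18 J
Step 2: Denominator = N*kB = 96*1.381e-23 = 1.326e-21
Step 3: T = 1.339e-18 / 1.326e-21 = 1010 K

1010


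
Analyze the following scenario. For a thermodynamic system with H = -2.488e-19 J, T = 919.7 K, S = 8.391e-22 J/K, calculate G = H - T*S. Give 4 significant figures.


Step 1: T*S = 919.7 * 8.391e-22 = 7.717e-19 J
Step 2: G = H - T*S = -2.488e-19 - 7.717e-19
Step 3: G = -1.021e-18 J

-1.021e-18


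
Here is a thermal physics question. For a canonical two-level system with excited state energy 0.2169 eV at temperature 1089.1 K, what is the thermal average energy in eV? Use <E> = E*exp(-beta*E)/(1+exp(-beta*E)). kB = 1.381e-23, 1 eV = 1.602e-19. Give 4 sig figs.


Step 1: beta*E = 0.2169*1.602e-19/(1.381e-23*1089.1) = 2.31
Step 2: exp(-beta*E) = 0.09924
Step 3: <E> = 0.2169*0.09924/(1+0.09924) = 0.01958 eV

0.01958


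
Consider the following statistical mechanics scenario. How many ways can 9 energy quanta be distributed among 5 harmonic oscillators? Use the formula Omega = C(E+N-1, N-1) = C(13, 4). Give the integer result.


Step 1: Use binomial coefficient C(13, 4)
Step 2: Numerator = 13! / 9!
Step 3: Denominator = 4!
Step 4: Omega = 715

715


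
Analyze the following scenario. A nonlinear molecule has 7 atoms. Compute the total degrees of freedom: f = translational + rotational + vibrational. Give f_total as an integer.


Step 1: Translational DOF = 3
Step 2: Rotational DOF (nonlinear) = 3
Step 3: Vibrational DOF = 3*7 - 6 = 15
Step 4: Total = 3 + 3 + 15 = 21

21


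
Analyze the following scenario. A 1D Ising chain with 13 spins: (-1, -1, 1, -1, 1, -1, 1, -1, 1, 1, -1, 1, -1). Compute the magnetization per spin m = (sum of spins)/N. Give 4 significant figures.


Step 1: Count up spins (+1): 6, down spins (-1): 7
Step 2: Total magnetization M = 6 - 7 = -1
Step 3: m = M/N = -1/13 = -0.07692

-0.07692


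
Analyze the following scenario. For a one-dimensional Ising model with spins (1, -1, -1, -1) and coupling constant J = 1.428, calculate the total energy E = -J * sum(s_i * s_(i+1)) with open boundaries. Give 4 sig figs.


Step 1: Nearest-neighbor products: -1, 1, 1
Step 2: Sum of products = 1
Step 3: E = -1.428 * 1 = -1.428

-1.428


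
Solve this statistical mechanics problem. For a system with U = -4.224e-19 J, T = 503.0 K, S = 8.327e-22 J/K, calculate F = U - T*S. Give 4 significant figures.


Step 1: T*S = 503.0 * 8.327e-22 = 4.188e-19 J
Step 2: F = U - T*S = -4.224e-19 - 4.188e-19
Step 3: F = -8.412e-19 J

-8.412e-19


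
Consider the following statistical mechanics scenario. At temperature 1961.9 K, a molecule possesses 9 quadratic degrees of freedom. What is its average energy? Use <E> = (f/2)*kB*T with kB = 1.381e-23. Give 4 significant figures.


Step 1: f/2 = 9/2 = 4.5
Step 2: kB*T = 1.381e-23 * 1961.9 = 2.709e-20
Step 3: <E> = 4.5 * 2.709e-20 = 1.219e-19 J

1.219e-19


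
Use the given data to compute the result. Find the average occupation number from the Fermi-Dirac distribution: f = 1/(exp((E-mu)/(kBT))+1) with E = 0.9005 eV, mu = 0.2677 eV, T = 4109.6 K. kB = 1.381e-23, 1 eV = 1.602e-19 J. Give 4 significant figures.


Step 1: (E - mu) = 0.9005 - 0.2677 = 0.6328 eV
Step 2: Convert: (E-mu)*eV = 1.014e-19 J
Step 3: x = (E-mu)*eV/(kB*T) = 1.786
Step 4: f = 1/(exp(1.786)+1) = 0.1435

0.1435


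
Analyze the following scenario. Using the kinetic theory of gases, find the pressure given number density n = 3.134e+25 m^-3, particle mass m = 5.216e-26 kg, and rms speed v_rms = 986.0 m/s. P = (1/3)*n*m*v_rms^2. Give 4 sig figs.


Step 1: v_rms^2 = 986.0^2 = 9.722e+05
Step 2: n*m = 3.134e+25*5.216e-26 = 1.635
Step 3: P = (1/3)*1.635*9.722e+05 = 5.297e+05 Pa

5.297e+05


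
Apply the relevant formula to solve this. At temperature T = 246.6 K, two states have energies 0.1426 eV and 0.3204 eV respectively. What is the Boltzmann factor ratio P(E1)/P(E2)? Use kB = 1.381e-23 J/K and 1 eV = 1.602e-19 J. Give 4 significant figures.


Step 1: Compute energy difference dE = E1 - E2 = 0.1426 - 0.3204 = -0.1778 eV
Step 2: Convert to Joules: dE_J = -0.1778 * 1.602e-19 = -2.848e-20 J
Step 3: Compute exponent = -dE_J / (kB * T) = -(-2.848e-20) / (1.381e-23 * 246.6) = 8.364
Step 4: P(E1)/P(E2) = exp(8.364) = 4289

4289


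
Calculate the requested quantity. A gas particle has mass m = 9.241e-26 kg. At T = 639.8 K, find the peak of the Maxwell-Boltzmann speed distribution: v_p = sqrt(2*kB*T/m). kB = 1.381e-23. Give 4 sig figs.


Step 1: Numerator = 2*kB*T = 2*1.381e-23*639.8 = 1.767e-20
Step 2: Ratio = 1.767e-20 / 9.241e-26 = 1.912e+05
Step 3: v_p = sqrt(1.912e+05) = 437.3 m/s

437.3


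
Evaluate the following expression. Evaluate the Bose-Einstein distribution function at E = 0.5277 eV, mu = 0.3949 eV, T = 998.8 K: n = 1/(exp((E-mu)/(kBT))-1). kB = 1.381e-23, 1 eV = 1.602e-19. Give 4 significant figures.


Step 1: (E - mu) = 0.1328 eV
Step 2: x = (E-mu)*eV/(kB*T) = 0.1328*1.602e-19/(1.381e-23*998.8) = 1.542
Step 3: exp(x) = 4.676
Step 4: n = 1/(exp(x)-1) = 0.2721

0.2721


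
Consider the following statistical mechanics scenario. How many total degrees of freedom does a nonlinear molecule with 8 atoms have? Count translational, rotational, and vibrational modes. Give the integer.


Step 1: Translational DOF = 3
Step 2: Rotational DOF (nonlinear) = 3
Step 3: Vibrational DOF = 3*8 - 6 = 18
Step 4: Total = 3 + 3 + 18 = 24

24


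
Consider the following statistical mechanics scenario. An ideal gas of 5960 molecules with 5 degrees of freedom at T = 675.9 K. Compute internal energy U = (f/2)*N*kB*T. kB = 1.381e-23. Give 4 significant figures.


Step 1: f/2 = 5/2 = 2.5
Step 2: N*kB*T = 5960*1.381e-23*675.9 = 5.563e-17
Step 3: U = 2.5 * 5.563e-17 = 1.391e-16 J

1.391e-16


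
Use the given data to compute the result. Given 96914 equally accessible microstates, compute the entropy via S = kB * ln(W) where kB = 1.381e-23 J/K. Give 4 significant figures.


Step 1: ln(W) = ln(96914) = 11.48
Step 2: S = kB * ln(W) = 1.381e-23 * 11.48
Step 3: S = 1.586e-22 J/K

1.586e-22


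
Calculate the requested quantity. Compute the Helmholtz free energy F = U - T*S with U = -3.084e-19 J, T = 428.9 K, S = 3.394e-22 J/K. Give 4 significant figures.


Step 1: T*S = 428.9 * 3.394e-22 = 1.456e-19 J
Step 2: F = U - T*S = -3.084e-19 - 1.456e-19
Step 3: F = -4.54e-19 J

-4.54e-19


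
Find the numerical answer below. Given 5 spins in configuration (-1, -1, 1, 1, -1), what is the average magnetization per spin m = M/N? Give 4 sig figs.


Step 1: Count up spins (+1): 2, down spins (-1): 3
Step 2: Total magnetization M = 2 - 3 = -1
Step 3: m = M/N = -1/5 = -0.2

-0.2


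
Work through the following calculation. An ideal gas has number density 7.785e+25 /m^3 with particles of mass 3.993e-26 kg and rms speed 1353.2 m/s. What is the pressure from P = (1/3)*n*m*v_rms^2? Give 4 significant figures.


Step 1: v_rms^2 = 1353.2^2 = 1.831e+06
Step 2: n*m = 7.785e+25*3.993e-26 = 3.109
Step 3: P = (1/3)*3.109*1.831e+06 = 1.897e+06 Pa

1.897e+06


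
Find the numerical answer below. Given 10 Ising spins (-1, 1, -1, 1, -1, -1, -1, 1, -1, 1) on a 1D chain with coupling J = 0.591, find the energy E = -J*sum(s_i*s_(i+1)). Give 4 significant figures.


Step 1: Nearest-neighbor products: -1, -1, -1, -1, 1, 1, -1, -1, -1
Step 2: Sum of products = -5
Step 3: E = -0.591 * -5 = 2.955

2.955


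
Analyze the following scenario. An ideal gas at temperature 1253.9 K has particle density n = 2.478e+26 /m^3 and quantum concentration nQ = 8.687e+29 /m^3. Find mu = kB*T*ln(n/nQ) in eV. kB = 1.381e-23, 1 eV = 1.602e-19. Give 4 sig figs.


Step 1: n/nQ = 2.478e+26/8.687e+29 = 0.0002853
Step 2: ln(n/nQ) = -8.162
Step 3: mu = kB*T*ln(n/nQ) = 1.732e-20*-8.162 = -1.413e-19 J
Step 4: Convert to eV: -1.413e-19/1.602e-19 = -0.8823 eV

-0.8823


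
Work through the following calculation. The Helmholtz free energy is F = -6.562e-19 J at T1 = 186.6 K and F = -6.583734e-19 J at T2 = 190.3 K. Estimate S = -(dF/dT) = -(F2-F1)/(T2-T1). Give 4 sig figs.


Step 1: dF = F2 - F1 = -6.583734e-19 - (-6.562e-19) = -2.1734e-21 J
Step 2: dT = T2 - T1 = 190.3 - 186.6 = 3.7 K
Step 3: S = -dF/dT = -(-2.1734e-21)/3.7 = 5.874e-22 J/K

5.874e-22


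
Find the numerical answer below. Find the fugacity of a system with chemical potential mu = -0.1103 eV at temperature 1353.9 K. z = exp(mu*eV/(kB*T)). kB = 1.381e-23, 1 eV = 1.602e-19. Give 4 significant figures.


Step 1: Convert mu to Joules: -0.1103*1.602e-19 = -1.767e-20 J
Step 2: kB*T = 1.381e-23*1353.9 = 1.87e-20 J
Step 3: mu/(kB*T) = -0.9451
Step 4: z = exp(-0.9451) = 0.3887

0.3887


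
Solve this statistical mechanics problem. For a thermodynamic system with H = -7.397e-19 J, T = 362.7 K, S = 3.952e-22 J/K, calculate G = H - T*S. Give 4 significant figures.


Step 1: T*S = 362.7 * 3.952e-22 = 1.433e-19 J
Step 2: G = H - T*S = -7.397e-19 - 1.433e-19
Step 3: G = -8.83e-19 J

-8.83e-19


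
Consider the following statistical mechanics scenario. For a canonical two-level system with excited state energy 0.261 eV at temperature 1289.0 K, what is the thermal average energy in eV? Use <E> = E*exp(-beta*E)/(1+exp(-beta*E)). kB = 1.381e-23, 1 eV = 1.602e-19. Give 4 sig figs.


Step 1: beta*E = 0.261*1.602e-19/(1.381e-23*1289.0) = 2.349
Step 2: exp(-beta*E) = 0.09548
Step 3: <E> = 0.261*0.09548/(1+0.09548) = 0.02275 eV

0.02275


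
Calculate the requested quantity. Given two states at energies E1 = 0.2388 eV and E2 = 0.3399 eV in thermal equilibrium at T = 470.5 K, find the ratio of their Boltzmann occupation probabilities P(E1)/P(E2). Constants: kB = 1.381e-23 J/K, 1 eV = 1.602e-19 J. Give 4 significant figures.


Step 1: Compute energy difference dE = E1 - E2 = 0.2388 - 0.3399 = -0.1011 eV
Step 2: Convert to Joules: dE_J = -0.1011 * 1.602e-19 = -1.62e-20 J
Step 3: Compute exponent = -dE_J / (kB * T) = -(-1.62e-20) / (1.381e-23 * 470.5) = 2.493
Step 4: P(E1)/P(E2) = exp(2.493) = 12.09

12.09


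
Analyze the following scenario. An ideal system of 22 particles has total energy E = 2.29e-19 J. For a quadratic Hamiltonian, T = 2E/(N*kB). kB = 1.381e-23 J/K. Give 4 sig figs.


Step 1: Numerator = 2*E = 2*2.29e-19 = 4.58e-19 J
Step 2: Denominator = N*kB = 22*1.381e-23 = 3.038e-22
Step 3: T = 4.58e-19 / 3.038e-22 = 1507 K

1507


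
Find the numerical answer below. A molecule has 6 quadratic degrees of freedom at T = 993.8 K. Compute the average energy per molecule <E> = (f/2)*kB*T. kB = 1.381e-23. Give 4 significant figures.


Step 1: f/2 = 6/2 = 3
Step 2: kB*T = 1.381e-23 * 993.8 = 1.372e-20
Step 3: <E> = 3 * 1.372e-20 = 4.117e-20 J

4.117e-20


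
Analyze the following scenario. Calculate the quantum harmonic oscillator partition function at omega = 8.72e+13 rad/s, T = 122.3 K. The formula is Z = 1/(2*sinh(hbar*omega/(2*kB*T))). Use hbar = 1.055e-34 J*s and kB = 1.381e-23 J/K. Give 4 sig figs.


Step 1: Compute x = hbar*omega/(kB*T) = 1.055e-34*8.72e+13/(1.381e-23*122.3) = 5.447
Step 2: x/2 = 2.723
Step 3: sinh(x/2) = 7.584
Step 4: Z = 1/(2*7.584) = 0.06593

0.06593


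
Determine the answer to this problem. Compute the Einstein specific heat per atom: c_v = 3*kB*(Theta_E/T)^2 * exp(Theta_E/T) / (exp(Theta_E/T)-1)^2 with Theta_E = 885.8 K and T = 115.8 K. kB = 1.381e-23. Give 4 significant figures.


Step 1: x = Theta_E/T = 885.8/115.8 = 7.649
Step 2: x^2 = 58.51
Step 3: exp(x) = 2099
Step 4: c_v = 3*1.381e-23*58.51*2099/(2099-1)^2 = 1.156e-24

1.156e-24
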